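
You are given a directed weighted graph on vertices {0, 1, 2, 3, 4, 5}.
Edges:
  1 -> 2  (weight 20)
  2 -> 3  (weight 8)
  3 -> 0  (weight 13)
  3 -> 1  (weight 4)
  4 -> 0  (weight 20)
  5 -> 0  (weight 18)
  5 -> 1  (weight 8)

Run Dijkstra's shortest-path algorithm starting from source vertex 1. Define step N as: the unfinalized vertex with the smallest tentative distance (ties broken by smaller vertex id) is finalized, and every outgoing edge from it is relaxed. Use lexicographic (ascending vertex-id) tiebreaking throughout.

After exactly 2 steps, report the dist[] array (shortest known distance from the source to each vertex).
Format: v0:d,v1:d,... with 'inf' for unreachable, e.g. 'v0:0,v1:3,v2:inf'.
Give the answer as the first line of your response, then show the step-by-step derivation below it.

v0:inf,v1:0,v2:20,v3:28,v4:inf,v5:inf

step 1: dist = v0:inf,v1:0,v2:20,v3:inf,v4:inf,v5:inf
step 2: dist = v0:inf,v1:0,v2:20,v3:28,v4:inf,v5:inf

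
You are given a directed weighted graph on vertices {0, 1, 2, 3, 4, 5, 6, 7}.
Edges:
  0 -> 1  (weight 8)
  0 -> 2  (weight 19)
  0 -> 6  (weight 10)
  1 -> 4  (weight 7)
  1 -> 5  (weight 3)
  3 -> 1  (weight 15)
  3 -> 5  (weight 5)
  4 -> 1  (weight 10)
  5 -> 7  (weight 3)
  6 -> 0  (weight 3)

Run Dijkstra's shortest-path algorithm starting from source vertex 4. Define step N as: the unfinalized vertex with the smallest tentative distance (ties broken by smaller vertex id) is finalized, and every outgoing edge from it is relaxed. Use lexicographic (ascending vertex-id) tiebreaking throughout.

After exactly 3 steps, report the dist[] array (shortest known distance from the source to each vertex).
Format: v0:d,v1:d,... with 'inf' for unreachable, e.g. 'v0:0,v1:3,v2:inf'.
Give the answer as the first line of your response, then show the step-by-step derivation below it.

v0:inf,v1:10,v2:inf,v3:inf,v4:0,v5:13,v6:inf,v7:16

step 1: dist = v0:inf,v1:10,v2:inf,v3:inf,v4:0,v5:inf,v6:inf,v7:inf
step 2: dist = v0:inf,v1:10,v2:inf,v3:inf,v4:0,v5:13,v6:inf,v7:inf
step 3: dist = v0:inf,v1:10,v2:inf,v3:inf,v4:0,v5:13,v6:inf,v7:16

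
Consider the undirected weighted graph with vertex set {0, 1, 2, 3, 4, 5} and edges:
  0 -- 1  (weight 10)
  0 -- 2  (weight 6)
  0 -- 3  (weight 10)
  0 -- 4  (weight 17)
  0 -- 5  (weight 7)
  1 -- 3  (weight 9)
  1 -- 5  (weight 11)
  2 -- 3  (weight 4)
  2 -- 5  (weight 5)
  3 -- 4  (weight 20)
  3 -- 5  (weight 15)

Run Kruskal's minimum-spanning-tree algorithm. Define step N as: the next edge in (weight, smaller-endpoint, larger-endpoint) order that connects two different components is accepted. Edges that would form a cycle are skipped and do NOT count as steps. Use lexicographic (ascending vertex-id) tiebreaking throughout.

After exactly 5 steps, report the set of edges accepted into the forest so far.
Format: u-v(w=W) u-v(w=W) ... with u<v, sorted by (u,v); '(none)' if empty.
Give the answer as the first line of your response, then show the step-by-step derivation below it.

0-2(w=6) 0-4(w=17) 1-3(w=9) 2-3(w=4) 2-5(w=5)

step 1: add edge 2-3 (w=4); MST = {2-3(w=4)}
step 2: add edge 2-5 (w=5); MST = {2-3(w=4) 2-5(w=5)}
step 3: add edge 0-2 (w=6); MST = {0-2(w=6) 2-3(w=4) 2-5(w=5)}
step 4: add edge 1-3 (w=9); MST = {0-2(w=6) 1-3(w=9) 2-3(w=4) 2-5(w=5)}
step 5: add edge 0-4 (w=17); MST = {0-2(w=6) 0-4(w=17) 1-3(w=9) 2-3(w=4) 2-5(w=5)}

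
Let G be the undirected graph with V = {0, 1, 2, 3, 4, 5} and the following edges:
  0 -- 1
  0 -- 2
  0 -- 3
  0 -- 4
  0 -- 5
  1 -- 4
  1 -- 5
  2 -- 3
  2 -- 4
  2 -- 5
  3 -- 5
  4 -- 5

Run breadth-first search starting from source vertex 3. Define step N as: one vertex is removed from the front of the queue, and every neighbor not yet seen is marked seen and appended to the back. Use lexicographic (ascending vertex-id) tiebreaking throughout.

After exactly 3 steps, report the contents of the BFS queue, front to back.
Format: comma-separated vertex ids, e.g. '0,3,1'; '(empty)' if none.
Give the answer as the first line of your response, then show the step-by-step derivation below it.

5,1,4

step 1: dequeue 3; queue=[0,2,5]; order=3
step 2: dequeue 0; queue=[2,5,1,4]; order=3,0
step 3: dequeue 2; queue=[5,1,4]; order=3,0,2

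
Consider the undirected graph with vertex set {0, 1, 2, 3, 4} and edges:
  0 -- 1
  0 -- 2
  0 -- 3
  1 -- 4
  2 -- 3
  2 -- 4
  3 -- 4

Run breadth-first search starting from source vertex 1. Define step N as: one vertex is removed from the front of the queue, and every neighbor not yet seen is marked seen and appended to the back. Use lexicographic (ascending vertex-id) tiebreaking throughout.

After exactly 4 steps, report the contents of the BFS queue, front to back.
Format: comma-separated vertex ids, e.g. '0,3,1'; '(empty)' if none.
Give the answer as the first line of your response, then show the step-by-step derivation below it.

3

step 1: dequeue 1; queue=[0,4]; order=1
step 2: dequeue 0; queue=[4,2,3]; order=1,0
step 3: dequeue 4; queue=[2,3]; order=1,0,4
step 4: dequeue 2; queue=[3]; order=1,0,4,2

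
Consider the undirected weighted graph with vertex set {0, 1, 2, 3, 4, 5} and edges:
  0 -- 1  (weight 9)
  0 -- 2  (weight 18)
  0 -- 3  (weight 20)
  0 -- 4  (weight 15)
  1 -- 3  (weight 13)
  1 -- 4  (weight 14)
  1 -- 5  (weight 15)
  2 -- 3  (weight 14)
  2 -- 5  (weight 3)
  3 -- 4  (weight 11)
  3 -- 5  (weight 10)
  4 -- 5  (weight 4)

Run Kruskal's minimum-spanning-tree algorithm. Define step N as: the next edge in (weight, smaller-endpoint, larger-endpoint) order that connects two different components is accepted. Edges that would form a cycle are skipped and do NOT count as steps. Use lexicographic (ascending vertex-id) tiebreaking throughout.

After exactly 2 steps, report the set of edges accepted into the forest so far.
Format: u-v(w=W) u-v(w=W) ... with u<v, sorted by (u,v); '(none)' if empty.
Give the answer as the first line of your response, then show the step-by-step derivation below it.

2-5(w=3) 4-5(w=4)

step 1: add edge 2-5 (w=3); MST = {2-5(w=3)}
step 2: add edge 4-5 (w=4); MST = {2-5(w=3) 4-5(w=4)}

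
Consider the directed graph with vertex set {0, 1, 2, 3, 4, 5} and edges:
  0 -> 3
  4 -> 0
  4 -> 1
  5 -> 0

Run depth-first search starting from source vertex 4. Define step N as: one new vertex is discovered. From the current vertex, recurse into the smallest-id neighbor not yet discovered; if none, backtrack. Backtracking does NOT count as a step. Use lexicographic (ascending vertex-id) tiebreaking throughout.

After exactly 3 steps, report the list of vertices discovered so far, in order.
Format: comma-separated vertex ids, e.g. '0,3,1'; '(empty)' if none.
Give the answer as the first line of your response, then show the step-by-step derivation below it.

4,0,3

step 1: discover 4; path=4; order=4
step 2: discover 0; path=4>0; order=4,0
step 3: discover 3; path=4>0>3; order=4,0,3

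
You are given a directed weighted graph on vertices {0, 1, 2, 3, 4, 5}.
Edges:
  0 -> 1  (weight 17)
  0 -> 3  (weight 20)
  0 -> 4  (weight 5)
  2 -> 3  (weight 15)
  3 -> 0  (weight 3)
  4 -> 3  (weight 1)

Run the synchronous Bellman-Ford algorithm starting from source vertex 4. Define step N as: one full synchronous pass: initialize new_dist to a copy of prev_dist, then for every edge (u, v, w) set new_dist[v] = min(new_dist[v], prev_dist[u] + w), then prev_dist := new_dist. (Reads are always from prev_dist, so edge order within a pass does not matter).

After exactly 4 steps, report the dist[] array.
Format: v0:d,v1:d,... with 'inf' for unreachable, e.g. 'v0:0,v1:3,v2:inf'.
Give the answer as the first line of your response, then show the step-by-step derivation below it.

v0:4,v1:21,v2:inf,v3:1,v4:0,v5:inf

step 1: dist = v0:inf,v1:inf,v2:inf,v3:1,v4:0,v5:inf
step 2: dist = v0:4,v1:inf,v2:inf,v3:1,v4:0,v5:inf
step 3: dist = v0:4,v1:21,v2:inf,v3:1,v4:0,v5:inf
step 4: dist = v0:4,v1:21,v2:inf,v3:1,v4:0,v5:inf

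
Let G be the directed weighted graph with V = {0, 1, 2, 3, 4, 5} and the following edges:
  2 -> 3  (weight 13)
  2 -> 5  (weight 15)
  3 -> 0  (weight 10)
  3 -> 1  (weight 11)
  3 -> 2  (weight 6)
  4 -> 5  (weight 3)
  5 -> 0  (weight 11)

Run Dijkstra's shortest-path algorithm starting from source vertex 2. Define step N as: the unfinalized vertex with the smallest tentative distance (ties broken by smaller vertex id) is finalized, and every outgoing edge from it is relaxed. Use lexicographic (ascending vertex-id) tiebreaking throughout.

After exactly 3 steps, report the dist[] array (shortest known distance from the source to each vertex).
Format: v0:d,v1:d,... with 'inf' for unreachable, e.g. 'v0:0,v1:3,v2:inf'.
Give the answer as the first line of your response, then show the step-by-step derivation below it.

v0:23,v1:24,v2:0,v3:13,v4:inf,v5:15

step 1: dist = v0:inf,v1:inf,v2:0,v3:13,v4:inf,v5:15
step 2: dist = v0:23,v1:24,v2:0,v3:13,v4:inf,v5:15
step 3: dist = v0:23,v1:24,v2:0,v3:13,v4:inf,v5:15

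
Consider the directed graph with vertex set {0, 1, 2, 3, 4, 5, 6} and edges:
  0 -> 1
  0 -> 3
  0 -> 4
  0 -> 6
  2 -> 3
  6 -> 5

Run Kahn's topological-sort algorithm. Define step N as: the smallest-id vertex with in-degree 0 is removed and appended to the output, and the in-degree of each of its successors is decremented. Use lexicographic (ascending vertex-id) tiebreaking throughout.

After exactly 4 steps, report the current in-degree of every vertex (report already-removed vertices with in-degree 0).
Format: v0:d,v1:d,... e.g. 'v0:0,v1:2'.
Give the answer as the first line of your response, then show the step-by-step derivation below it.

v0:0,v1:0,v2:0,v3:0,v4:0,v5:1,v6:0

step 1: output 0; order=[0]; indeg=(0,0,0,1,0,1,0)
step 2: output 1; order=[0,1]; indeg=(0,0,0,1,0,1,0)
step 3: output 2; order=[0,1,2]; indeg=(0,0,0,0,0,1,0)
step 4: output 3; order=[0,1,2,3]; indeg=(0,0,0,0,0,1,0)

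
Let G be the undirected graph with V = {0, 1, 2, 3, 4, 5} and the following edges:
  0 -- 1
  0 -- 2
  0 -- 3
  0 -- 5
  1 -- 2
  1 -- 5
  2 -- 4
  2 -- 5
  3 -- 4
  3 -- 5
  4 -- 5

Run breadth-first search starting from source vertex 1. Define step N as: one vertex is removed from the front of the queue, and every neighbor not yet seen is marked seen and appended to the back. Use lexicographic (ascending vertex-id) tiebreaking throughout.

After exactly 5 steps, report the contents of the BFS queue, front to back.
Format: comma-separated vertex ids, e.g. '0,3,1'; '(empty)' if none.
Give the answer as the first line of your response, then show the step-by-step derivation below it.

4

step 1: dequeue 1; queue=[0,2,5]; order=1
step 2: dequeue 0; queue=[2,5,3]; order=1,0
step 3: dequeue 2; queue=[5,3,4]; order=1,0,2
step 4: dequeue 5; queue=[3,4]; order=1,0,2,5
step 5: dequeue 3; queue=[4]; order=1,0,2,5,3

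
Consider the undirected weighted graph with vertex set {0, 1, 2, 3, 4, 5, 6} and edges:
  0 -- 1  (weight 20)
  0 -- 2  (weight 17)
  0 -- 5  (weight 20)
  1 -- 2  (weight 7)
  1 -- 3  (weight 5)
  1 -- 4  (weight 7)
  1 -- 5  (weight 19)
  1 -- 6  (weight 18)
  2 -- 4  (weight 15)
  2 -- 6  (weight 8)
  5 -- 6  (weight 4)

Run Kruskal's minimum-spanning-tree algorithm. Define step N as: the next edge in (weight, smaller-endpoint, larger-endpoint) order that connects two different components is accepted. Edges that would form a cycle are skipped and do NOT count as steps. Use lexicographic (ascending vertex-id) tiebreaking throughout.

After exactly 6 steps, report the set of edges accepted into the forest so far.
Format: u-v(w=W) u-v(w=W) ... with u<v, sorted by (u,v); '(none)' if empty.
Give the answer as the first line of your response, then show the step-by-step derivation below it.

0-2(w=17) 1-2(w=7) 1-3(w=5) 1-4(w=7) 2-6(w=8) 5-6(w=4)

step 1: add edge 5-6 (w=4); MST = {5-6(w=4)}
step 2: add edge 1-3 (w=5); MST = {1-3(w=5) 5-6(w=4)}
step 3: add edge 1-2 (w=7); MST = {1-2(w=7) 1-3(w=5) 5-6(w=4)}
step 4: add edge 1-4 (w=7); MST = {1-2(w=7) 1-3(w=5) 1-4(w=7) 5-6(w=4)}
step 5: add edge 2-6 (w=8); MST = {1-2(w=7) 1-3(w=5) 1-4(w=7) 2-6(w=8) 5-6(w=4)}
step 6: add edge 0-2 (w=17); MST = {0-2(w=17) 1-2(w=7) 1-3(w=5) 1-4(w=7) 2-6(w=8) 5-6(w=4)}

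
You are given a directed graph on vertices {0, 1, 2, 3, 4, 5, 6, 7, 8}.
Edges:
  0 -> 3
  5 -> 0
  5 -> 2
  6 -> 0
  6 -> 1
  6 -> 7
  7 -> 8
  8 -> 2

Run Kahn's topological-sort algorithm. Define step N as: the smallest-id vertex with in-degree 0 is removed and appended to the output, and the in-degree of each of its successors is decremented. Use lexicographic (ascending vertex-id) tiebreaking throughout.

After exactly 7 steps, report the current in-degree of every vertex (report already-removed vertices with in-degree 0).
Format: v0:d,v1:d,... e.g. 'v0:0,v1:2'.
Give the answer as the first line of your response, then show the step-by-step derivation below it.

v0:0,v1:0,v2:1,v3:0,v4:0,v5:0,v6:0,v7:0,v8:0

step 1: output 4; order=[4]; indeg=(2,1,2,1,0,0,0,1,1)
step 2: output 5; order=[4,5]; indeg=(1,1,1,1,0,0,0,1,1)
step 3: output 6; order=[4,5,6]; indeg=(0,0,1,1,0,0,0,0,1)
step 4: output 0; order=[4,5,6,0]; indeg=(0,0,1,0,0,0,0,0,1)
step 5: output 1; order=[4,5,6,0,1]; indeg=(0,0,1,0,0,0,0,0,1)
step 6: output 3; order=[4,5,6,0,1,3]; indeg=(0,0,1,0,0,0,0,0,1)
step 7: output 7; order=[4,5,6,0,1,3,7]; indeg=(0,0,1,0,0,0,0,0,0)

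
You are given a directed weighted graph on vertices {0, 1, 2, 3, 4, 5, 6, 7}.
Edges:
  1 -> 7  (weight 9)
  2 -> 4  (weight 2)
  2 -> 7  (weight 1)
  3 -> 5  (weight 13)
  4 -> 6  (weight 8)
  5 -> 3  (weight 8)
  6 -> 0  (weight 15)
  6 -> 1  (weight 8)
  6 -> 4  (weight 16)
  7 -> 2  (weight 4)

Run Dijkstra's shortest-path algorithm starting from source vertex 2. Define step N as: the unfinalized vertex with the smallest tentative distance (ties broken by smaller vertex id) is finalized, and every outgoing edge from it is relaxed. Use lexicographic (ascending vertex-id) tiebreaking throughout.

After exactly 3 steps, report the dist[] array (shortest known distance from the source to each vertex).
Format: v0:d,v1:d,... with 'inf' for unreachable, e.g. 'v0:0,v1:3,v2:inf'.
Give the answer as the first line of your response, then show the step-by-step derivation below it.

v0:inf,v1:inf,v2:0,v3:inf,v4:2,v5:inf,v6:10,v7:1

step 1: dist = v0:inf,v1:inf,v2:0,v3:inf,v4:2,v5:inf,v6:inf,v7:1
step 2: dist = v0:inf,v1:inf,v2:0,v3:inf,v4:2,v5:inf,v6:inf,v7:1
step 3: dist = v0:inf,v1:inf,v2:0,v3:inf,v4:2,v5:inf,v6:10,v7:1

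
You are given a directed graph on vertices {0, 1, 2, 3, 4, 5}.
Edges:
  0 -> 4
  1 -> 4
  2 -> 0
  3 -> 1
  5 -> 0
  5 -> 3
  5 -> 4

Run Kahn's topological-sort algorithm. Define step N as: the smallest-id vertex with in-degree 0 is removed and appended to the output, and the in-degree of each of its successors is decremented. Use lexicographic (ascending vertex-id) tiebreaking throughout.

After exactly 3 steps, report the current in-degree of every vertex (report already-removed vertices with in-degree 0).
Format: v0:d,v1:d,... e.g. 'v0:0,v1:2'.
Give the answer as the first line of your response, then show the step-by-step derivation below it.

v0:0,v1:1,v2:0,v3:0,v4:1,v5:0

step 1: output 2; order=[2]; indeg=(1,1,0,1,3,0)
step 2: output 5; order=[2,5]; indeg=(0,1,0,0,2,0)
step 3: output 0; order=[2,5,0]; indeg=(0,1,0,0,1,0)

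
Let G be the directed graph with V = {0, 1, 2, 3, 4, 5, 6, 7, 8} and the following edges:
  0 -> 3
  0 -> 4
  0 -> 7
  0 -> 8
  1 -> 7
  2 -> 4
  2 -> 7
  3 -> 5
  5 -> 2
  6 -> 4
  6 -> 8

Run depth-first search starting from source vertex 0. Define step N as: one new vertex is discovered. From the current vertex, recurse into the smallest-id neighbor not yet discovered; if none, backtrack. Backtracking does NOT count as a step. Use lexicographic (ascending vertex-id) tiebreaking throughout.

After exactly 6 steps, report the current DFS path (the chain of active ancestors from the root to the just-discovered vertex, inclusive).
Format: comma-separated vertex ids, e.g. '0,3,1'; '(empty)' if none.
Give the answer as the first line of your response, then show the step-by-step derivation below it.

0,3,5,2,7

step 1: discover 0; path=0; order=0
step 2: discover 3; path=0>3; order=0,3
step 3: discover 5; path=0>3>5; order=0,3,5
step 4: discover 2; path=0>3>5>2; order=0,3,5,2
step 5: discover 4; path=0>3>5>2>4; order=0,3,5,2,4
step 6: discover 7; path=0>3>5>2>7; order=0,3,5,2,4,7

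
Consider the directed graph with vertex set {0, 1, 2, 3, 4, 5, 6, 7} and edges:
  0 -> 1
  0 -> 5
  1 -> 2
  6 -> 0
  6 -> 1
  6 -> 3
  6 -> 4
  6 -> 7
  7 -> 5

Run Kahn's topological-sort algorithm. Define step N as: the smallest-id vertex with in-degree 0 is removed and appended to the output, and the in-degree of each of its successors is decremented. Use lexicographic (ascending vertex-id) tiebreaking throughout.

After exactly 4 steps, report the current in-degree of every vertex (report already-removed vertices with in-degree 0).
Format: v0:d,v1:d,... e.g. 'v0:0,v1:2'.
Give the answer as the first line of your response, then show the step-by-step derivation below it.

v0:0,v1:0,v2:0,v3:0,v4:0,v5:1,v6:0,v7:0

step 1: output 6; order=[6]; indeg=(0,1,1,0,0,2,0,0)
step 2: output 0; order=[6,0]; indeg=(0,0,1,0,0,1,0,0)
step 3: output 1; order=[6,0,1]; indeg=(0,0,0,0,0,1,0,0)
step 4: output 2; order=[6,0,1,2]; indeg=(0,0,0,0,0,1,0,0)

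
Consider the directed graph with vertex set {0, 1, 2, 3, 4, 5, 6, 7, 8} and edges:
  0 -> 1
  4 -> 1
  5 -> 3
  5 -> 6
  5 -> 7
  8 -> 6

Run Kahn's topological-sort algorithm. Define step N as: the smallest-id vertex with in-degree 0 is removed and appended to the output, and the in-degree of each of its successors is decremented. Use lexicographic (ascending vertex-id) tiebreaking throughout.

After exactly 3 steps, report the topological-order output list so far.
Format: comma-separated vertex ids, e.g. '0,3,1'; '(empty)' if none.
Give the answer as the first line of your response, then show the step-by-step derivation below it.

0,2,4

step 1: output 0; order=[0]; indeg=(0,1,0,1,0,0,2,1,0)
step 2: output 2; order=[0,2]; indeg=(0,1,0,1,0,0,2,1,0)
step 3: output 4; order=[0,2,4]; indeg=(0,0,0,1,0,0,2,1,0)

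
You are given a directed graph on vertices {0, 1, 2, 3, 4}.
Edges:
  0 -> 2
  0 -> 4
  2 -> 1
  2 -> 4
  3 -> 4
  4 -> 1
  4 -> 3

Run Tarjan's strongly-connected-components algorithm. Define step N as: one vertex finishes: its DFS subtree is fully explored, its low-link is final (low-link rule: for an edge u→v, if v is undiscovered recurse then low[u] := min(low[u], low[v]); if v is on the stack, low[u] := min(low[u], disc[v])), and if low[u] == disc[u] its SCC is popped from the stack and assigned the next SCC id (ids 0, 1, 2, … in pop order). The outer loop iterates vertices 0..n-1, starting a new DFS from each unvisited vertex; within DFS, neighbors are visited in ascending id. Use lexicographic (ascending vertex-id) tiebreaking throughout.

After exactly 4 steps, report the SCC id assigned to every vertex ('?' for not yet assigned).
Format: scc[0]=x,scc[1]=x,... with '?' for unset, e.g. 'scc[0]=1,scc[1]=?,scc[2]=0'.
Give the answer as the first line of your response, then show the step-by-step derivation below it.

scc[0]=?,scc[1]=0,scc[2]=2,scc[3]=1,scc[4]=1

step 1: low=(low[0]=0,low[1]=2,low[2]=1,low[3]=?,low[4]=?); scc=(scc[0]=?,scc[1]=0,scc[2]=?,scc[3]=?,scc[4]=?)
step 2: low=(low[0]=0,low[1]=2,low[2]=1,low[3]=3,low[4]=3); scc=(scc[0]=?,scc[1]=0,scc[2]=?,scc[3]=?,scc[4]=?)
step 3: low=(low[0]=0,low[1]=2,low[2]=1,low[3]=3,low[4]=3); scc=(scc[0]=?,scc[1]=0,scc[2]=?,scc[3]=1,scc[4]=1)
step 4: low=(low[0]=0,low[1]=2,low[2]=1,low[3]=3,low[4]=3); scc=(scc[0]=?,scc[1]=0,scc[2]=2,scc[3]=1,scc[4]=1)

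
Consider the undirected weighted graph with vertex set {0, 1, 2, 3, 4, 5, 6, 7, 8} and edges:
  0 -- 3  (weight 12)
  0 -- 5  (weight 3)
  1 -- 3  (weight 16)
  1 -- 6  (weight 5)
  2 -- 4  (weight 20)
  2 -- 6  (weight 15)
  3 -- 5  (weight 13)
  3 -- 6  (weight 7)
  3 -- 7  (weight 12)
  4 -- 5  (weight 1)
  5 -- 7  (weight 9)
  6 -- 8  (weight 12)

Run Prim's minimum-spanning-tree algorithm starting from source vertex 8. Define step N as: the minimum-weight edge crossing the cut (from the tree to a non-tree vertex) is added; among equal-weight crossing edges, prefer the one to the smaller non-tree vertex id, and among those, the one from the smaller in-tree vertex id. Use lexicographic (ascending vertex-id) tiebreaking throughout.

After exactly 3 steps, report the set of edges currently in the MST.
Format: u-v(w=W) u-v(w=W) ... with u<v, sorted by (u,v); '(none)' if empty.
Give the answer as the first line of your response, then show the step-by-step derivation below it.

1-6(w=5) 3-6(w=7) 6-8(w=12)

step 1: add edge 6-8 (w=12); MST = {6-8(w=12)}
step 2: add edge 1-6 (w=5); MST = {1-6(w=5) 6-8(w=12)}
step 3: add edge 3-6 (w=7); MST = {1-6(w=5) 3-6(w=7) 6-8(w=12)}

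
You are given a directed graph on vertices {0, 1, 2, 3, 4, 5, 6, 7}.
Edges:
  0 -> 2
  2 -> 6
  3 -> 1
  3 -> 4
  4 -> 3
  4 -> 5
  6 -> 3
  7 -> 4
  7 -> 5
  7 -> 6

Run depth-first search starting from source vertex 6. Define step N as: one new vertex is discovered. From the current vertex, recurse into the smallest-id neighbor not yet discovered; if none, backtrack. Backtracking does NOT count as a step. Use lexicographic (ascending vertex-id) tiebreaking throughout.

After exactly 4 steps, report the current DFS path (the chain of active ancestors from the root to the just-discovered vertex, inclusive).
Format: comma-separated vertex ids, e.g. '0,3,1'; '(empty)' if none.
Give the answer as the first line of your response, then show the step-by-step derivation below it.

6,3,4

step 1: discover 6; path=6; order=6
step 2: discover 3; path=6>3; order=6,3
step 3: discover 1; path=6>3>1; order=6,3,1
step 4: discover 4; path=6>3>4; order=6,3,1,4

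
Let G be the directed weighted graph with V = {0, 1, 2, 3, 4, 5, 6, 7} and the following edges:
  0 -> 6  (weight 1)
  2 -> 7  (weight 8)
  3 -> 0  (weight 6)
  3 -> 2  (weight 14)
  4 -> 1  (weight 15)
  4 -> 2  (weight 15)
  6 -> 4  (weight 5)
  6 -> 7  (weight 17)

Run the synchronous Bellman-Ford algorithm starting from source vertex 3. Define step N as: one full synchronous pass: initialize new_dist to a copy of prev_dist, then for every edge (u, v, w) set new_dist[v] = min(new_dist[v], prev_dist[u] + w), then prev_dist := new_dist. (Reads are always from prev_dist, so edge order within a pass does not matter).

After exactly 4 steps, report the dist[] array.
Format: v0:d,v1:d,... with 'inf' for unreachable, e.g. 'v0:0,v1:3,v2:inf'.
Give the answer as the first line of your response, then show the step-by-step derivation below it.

v0:6,v1:27,v2:14,v3:0,v4:12,v5:inf,v6:7,v7:22

step 1: dist = v0:6,v1:inf,v2:14,v3:0,v4:inf,v5:inf,v6:inf,v7:inf
step 2: dist = v0:6,v1:inf,v2:14,v3:0,v4:inf,v5:inf,v6:7,v7:22
step 3: dist = v0:6,v1:inf,v2:14,v3:0,v4:12,v5:inf,v6:7,v7:22
step 4: dist = v0:6,v1:27,v2:14,v3:0,v4:12,v5:inf,v6:7,v7:22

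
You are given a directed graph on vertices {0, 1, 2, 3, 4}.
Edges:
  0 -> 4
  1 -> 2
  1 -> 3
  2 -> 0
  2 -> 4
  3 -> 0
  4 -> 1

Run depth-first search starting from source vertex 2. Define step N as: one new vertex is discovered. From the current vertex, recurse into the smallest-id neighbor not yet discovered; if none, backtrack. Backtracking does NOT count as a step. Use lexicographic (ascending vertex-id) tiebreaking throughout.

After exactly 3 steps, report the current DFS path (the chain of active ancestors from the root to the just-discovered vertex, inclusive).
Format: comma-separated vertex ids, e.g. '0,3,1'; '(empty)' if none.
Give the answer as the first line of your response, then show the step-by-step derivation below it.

2,0,4

step 1: discover 2; path=2; order=2
step 2: discover 0; path=2>0; order=2,0
step 3: discover 4; path=2>0>4; order=2,0,4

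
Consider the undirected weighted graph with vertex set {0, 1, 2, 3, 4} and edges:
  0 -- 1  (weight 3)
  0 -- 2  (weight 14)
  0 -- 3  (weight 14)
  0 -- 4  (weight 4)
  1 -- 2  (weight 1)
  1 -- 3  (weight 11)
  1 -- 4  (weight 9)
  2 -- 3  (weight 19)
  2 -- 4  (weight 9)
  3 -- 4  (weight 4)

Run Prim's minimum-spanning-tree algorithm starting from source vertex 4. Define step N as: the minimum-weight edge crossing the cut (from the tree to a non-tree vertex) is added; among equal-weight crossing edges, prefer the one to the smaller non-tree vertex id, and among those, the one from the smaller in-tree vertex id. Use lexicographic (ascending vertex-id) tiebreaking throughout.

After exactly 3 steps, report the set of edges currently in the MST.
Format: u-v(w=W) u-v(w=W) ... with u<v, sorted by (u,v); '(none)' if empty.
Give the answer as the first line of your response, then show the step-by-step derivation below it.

0-1(w=3) 0-4(w=4) 1-2(w=1)

step 1: add edge 0-4 (w=4); MST = {0-4(w=4)}
step 2: add edge 0-1 (w=3); MST = {0-1(w=3) 0-4(w=4)}
step 3: add edge 1-2 (w=1); MST = {0-1(w=3) 0-4(w=4) 1-2(w=1)}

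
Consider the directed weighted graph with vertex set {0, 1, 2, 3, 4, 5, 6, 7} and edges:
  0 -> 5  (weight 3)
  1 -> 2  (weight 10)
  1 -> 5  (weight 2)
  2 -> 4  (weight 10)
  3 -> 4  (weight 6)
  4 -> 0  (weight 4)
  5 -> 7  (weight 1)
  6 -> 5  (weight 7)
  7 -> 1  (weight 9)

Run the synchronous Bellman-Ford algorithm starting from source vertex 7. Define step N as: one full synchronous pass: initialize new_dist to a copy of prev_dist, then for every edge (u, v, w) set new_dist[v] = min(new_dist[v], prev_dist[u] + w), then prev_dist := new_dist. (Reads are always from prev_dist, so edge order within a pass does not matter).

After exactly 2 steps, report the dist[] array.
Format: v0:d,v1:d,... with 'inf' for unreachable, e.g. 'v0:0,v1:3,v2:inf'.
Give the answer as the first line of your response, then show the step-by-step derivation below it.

v0:inf,v1:9,v2:19,v3:inf,v4:inf,v5:11,v6:inf,v7:0

step 1: dist = v0:inf,v1:9,v2:inf,v3:inf,v4:inf,v5:inf,v6:inf,v7:0
step 2: dist = v0:inf,v1:9,v2:19,v3:inf,v4:inf,v5:11,v6:inf,v7:0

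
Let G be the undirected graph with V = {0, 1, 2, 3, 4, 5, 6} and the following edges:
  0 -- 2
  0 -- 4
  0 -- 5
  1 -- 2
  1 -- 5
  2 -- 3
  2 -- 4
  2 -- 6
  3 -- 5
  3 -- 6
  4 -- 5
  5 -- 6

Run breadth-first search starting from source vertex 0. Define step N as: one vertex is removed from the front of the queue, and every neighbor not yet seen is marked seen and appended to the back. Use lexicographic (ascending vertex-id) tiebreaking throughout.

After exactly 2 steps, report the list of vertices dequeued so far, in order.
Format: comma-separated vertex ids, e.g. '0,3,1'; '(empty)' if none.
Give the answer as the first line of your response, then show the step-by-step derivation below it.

0,2

step 1: dequeue 0; queue=[2,4,5]; order=0
step 2: dequeue 2; queue=[4,5,1,3,6]; order=0,2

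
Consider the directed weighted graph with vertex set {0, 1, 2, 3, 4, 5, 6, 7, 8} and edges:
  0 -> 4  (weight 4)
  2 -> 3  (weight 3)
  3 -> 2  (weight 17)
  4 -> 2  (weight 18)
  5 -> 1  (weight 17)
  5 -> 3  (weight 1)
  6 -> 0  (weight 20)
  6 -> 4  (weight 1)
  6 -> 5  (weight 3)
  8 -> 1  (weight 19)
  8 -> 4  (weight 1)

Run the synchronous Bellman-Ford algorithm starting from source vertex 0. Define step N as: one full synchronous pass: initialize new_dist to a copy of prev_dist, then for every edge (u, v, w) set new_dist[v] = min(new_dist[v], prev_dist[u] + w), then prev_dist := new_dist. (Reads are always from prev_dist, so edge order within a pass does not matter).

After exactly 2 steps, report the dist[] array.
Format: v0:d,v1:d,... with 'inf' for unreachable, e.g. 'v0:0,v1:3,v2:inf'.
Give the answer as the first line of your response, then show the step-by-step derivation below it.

v0:0,v1:inf,v2:22,v3:inf,v4:4,v5:inf,v6:inf,v7:inf,v8:inf

step 1: dist = v0:0,v1:inf,v2:inf,v3:inf,v4:4,v5:inf,v6:inf,v7:inf,v8:inf
step 2: dist = v0:0,v1:inf,v2:22,v3:inf,v4:4,v5:inf,v6:inf,v7:inf,v8:inf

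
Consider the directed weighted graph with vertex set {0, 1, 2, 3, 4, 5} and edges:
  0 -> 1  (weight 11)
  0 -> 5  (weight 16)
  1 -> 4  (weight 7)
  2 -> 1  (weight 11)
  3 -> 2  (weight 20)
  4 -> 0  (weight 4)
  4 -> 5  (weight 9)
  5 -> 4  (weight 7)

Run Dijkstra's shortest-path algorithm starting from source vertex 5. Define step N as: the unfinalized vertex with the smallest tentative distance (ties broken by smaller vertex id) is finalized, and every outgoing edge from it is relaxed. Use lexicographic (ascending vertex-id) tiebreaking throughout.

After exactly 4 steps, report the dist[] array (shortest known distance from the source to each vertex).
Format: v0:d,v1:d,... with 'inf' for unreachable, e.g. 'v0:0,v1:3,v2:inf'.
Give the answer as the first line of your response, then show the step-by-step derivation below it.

v0:11,v1:22,v2:inf,v3:inf,v4:7,v5:0

step 1: dist = v0:inf,v1:inf,v2:inf,v3:inf,v4:7,v5:0
step 2: dist = v0:11,v1:inf,v2:inf,v3:inf,v4:7,v5:0
step 3: dist = v0:11,v1:22,v2:inf,v3:inf,v4:7,v5:0
step 4: dist = v0:11,v1:22,v2:inf,v3:inf,v4:7,v5:0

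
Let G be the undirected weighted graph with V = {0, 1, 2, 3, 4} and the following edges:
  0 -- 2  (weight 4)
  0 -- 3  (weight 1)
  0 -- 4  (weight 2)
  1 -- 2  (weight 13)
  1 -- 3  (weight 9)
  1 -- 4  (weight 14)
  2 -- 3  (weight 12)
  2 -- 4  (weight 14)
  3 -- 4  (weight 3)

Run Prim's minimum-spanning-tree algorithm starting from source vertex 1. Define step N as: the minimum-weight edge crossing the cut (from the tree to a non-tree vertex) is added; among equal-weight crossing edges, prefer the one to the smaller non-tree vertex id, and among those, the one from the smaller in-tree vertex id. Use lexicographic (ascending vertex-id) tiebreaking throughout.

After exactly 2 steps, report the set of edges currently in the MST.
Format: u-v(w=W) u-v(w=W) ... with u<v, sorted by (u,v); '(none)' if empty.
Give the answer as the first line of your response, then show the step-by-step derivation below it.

0-3(w=1) 1-3(w=9)

step 1: add edge 1-3 (w=9); MST = {1-3(w=9)}
step 2: add edge 0-3 (w=1); MST = {0-3(w=1) 1-3(w=9)}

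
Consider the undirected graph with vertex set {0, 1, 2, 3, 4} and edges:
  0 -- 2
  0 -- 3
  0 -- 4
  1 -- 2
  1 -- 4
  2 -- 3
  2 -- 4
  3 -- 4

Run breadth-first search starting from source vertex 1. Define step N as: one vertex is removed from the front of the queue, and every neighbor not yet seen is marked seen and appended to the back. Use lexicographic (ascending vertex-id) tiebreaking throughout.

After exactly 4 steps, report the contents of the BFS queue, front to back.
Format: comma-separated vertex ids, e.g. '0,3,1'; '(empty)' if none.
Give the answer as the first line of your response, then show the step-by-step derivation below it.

3

step 1: dequeue 1; queue=[2,4]; order=1
step 2: dequeue 2; queue=[4,0,3]; order=1,2
step 3: dequeue 4; queue=[0,3]; order=1,2,4
step 4: dequeue 0; queue=[3]; order=1,2,4,0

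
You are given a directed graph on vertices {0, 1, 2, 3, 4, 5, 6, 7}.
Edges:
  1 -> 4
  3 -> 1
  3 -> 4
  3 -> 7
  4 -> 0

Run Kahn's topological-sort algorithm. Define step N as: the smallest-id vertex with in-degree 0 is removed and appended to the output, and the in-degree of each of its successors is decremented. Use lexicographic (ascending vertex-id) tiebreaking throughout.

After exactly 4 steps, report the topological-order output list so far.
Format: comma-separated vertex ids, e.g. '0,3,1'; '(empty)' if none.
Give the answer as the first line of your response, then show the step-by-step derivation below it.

2,3,1,4

step 1: output 2; order=[2]; indeg=(1,1,0,0,2,0,0,1)
step 2: output 3; order=[2,3]; indeg=(1,0,0,0,1,0,0,0)
step 3: output 1; order=[2,3,1]; indeg=(1,0,0,0,0,0,0,0)
step 4: output 4; order=[2,3,1,4]; indeg=(0,0,0,0,0,0,0,0)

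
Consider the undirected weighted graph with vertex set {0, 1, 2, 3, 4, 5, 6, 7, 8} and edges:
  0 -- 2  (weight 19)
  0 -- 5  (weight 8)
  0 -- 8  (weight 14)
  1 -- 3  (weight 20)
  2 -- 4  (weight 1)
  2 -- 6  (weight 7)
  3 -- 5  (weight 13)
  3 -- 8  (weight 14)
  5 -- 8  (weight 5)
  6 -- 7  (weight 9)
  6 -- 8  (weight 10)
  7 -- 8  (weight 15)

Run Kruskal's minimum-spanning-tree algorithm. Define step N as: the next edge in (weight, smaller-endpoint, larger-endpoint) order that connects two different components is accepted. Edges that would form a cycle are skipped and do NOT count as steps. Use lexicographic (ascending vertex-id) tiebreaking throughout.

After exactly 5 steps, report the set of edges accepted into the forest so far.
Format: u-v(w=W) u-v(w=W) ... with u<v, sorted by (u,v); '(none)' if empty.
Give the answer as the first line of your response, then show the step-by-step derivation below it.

0-5(w=8) 2-4(w=1) 2-6(w=7) 5-8(w=5) 6-7(w=9)

step 1: add edge 2-4 (w=1); MST = {2-4(w=1)}
step 2: add edge 5-8 (w=5); MST = {2-4(w=1) 5-8(w=5)}
step 3: add edge 2-6 (w=7); MST = {2-4(w=1) 2-6(w=7) 5-8(w=5)}
step 4: add edge 0-5 (w=8); MST = {0-5(w=8) 2-4(w=1) 2-6(w=7) 5-8(w=5)}
step 5: add edge 6-7 (w=9); MST = {0-5(w=8) 2-4(w=1) 2-6(w=7) 5-8(w=5) 6-7(w=9)}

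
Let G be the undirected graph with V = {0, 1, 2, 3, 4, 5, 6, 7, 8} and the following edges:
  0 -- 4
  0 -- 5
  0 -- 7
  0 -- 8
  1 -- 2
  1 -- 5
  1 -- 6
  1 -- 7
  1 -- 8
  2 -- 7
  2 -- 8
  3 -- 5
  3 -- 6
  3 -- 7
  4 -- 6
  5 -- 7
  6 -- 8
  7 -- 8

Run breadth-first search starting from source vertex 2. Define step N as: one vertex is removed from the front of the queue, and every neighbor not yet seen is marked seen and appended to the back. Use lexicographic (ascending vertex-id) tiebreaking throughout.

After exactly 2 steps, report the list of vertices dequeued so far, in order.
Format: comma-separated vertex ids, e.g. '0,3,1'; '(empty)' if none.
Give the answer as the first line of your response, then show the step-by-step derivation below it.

2,1

step 1: dequeue 2; queue=[1,7,8]; order=2
step 2: dequeue 1; queue=[7,8,5,6]; order=2,1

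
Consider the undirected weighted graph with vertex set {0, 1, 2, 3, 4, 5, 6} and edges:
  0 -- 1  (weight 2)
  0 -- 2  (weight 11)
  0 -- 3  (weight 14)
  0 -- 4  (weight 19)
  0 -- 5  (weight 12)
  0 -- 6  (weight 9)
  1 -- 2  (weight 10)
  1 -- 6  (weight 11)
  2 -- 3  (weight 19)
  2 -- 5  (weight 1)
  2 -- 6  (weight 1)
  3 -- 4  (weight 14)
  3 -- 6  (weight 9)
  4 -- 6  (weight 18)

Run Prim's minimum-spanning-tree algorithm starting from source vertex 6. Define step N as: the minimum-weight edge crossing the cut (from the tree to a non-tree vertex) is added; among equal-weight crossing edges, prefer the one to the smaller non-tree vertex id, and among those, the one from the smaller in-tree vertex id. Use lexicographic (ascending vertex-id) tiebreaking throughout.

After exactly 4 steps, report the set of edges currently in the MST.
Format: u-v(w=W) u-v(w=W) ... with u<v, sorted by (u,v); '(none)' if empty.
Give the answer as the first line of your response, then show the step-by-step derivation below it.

0-1(w=2) 0-6(w=9) 2-5(w=1) 2-6(w=1)

step 1: add edge 2-6 (w=1); MST = {2-6(w=1)}
step 2: add edge 2-5 (w=1); MST = {2-5(w=1) 2-6(w=1)}
step 3: add edge 0-6 (w=9); MST = {0-6(w=9) 2-5(w=1) 2-6(w=1)}
step 4: add edge 0-1 (w=2); MST = {0-1(w=2) 0-6(w=9) 2-5(w=1) 2-6(w=1)}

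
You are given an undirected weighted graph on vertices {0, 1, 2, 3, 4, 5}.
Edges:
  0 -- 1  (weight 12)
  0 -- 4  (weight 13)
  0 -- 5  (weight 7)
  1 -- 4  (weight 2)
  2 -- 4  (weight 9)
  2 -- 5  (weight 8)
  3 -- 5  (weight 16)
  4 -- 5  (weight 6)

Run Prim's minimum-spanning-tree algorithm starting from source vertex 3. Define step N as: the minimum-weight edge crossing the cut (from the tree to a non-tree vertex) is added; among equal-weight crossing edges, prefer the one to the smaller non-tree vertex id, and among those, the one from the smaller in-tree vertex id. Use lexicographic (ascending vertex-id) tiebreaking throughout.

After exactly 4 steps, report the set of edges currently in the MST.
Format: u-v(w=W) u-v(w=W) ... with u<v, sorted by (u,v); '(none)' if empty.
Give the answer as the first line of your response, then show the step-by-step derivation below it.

0-5(w=7) 1-4(w=2) 3-5(w=16) 4-5(w=6)

step 1: add edge 3-5 (w=16); MST = {3-5(w=16)}
step 2: add edge 4-5 (w=6); MST = {3-5(w=16) 4-5(w=6)}
step 3: add edge 1-4 (w=2); MST = {1-4(w=2) 3-5(w=16) 4-5(w=6)}
step 4: add edge 0-5 (w=7); MST = {0-5(w=7) 1-4(w=2) 3-5(w=16) 4-5(w=6)}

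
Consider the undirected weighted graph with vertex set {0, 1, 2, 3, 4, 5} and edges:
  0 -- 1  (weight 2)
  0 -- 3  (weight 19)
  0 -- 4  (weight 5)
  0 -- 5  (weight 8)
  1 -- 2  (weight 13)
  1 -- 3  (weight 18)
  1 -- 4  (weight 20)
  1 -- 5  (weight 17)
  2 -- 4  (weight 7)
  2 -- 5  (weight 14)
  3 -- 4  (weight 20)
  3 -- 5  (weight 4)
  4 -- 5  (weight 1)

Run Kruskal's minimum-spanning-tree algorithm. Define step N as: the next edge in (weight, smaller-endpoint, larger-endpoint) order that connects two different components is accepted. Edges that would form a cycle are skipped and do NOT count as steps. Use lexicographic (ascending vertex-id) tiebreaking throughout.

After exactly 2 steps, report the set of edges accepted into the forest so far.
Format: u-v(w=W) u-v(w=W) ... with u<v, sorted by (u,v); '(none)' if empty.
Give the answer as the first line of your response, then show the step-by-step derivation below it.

0-1(w=2) 4-5(w=1)

step 1: add edge 4-5 (w=1); MST = {4-5(w=1)}
step 2: add edge 0-1 (w=2); MST = {0-1(w=2) 4-5(w=1)}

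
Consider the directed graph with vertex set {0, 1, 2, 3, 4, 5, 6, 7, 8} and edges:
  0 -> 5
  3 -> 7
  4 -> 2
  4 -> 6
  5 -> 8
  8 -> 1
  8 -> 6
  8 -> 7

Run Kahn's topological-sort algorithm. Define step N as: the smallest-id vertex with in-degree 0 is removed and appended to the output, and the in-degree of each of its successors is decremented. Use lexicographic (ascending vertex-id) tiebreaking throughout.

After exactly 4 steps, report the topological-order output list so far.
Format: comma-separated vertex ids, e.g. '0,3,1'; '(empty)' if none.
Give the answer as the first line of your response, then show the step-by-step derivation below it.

0,3,4,2

step 1: output 0; order=[0]; indeg=(0,1,1,0,0,0,2,2,1)
step 2: output 3; order=[0,3]; indeg=(0,1,1,0,0,0,2,1,1)
step 3: output 4; order=[0,3,4]; indeg=(0,1,0,0,0,0,1,1,1)
step 4: output 2; order=[0,3,4,2]; indeg=(0,1,0,0,0,0,1,1,1)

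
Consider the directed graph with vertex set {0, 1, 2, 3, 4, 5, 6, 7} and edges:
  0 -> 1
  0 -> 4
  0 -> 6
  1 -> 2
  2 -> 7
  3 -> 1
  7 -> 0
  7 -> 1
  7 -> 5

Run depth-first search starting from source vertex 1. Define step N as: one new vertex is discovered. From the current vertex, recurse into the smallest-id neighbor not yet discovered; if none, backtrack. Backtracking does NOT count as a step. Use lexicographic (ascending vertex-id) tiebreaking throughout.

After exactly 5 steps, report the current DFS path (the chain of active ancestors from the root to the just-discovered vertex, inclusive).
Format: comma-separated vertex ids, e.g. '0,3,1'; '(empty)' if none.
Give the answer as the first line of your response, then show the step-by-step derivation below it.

1,2,7,0,4

step 1: discover 1; path=1; order=1
step 2: discover 2; path=1>2; order=1,2
step 3: discover 7; path=1>2>7; order=1,2,7
step 4: discover 0; path=1>2>7>0; order=1,2,7,0
step 5: discover 4; path=1>2>7>0>4; order=1,2,7,0,4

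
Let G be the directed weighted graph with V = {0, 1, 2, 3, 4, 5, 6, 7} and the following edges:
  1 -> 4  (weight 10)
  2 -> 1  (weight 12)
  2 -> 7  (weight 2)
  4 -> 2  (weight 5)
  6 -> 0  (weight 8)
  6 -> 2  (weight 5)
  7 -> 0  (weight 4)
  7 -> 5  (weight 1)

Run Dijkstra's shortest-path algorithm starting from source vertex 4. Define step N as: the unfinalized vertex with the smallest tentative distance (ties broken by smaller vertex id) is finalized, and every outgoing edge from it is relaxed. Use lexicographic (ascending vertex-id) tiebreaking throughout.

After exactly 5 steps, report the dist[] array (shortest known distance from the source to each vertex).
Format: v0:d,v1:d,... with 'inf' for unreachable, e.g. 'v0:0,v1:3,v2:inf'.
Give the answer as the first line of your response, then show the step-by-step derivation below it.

v0:11,v1:17,v2:5,v3:inf,v4:0,v5:8,v6:inf,v7:7

step 1: dist = v0:inf,v1:inf,v2:5,v3:inf,v4:0,v5:inf,v6:inf,v7:inf
step 2: dist = v0:inf,v1:17,v2:5,v3:inf,v4:0,v5:inf,v6:inf,v7:7
step 3: dist = v0:11,v1:17,v2:5,v3:inf,v4:0,v5:8,v6:inf,v7:7
step 4: dist = v0:11,v1:17,v2:5,v3:inf,v4:0,v5:8,v6:inf,v7:7
step 5: dist = v0:11,v1:17,v2:5,v3:inf,v4:0,v5:8,v6:inf,v7:7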